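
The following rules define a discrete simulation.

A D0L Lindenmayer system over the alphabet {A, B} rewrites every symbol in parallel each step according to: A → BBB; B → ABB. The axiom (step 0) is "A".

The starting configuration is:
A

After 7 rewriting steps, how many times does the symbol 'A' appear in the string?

546

[0] A
[1] BBB
[2] ABBABBABB
[3] BBBABBABBBBBABBABBBBBABBABB
[4] ABBABBABBBBBABBABBBBBABBABBABBABBABBBBBABBABBBBBABBABBABBABBABBBBBABBABBBBBABBABB
[5] BBBABBABBBBBABBABBBBBABBABBABBABBABBBBBABBABBBBBABBABBABBA…BABBABBABBABBBBBABBABBBBBABBABBABBABBABBBBBABBABBBBBABBABB  (len 243)
[6] ABBABBABBBBBABBABBBBBABBABBABBABBABBBBBABBABBBBBABBABBABBA…BABBABBABBABBBBBABBABBBBBABBABBABBABBABBBBBABBABBBBBABBABB  (len 729)
[7] BBBABBABBBBBABBABBBBBABBABBABBABBABBBBBABBABBBBBABBABBABBA…BABBABBABBABBBBBABBABBBBBABBABBABBABBABBBBBABBABBBBBABBABB  (len 2187)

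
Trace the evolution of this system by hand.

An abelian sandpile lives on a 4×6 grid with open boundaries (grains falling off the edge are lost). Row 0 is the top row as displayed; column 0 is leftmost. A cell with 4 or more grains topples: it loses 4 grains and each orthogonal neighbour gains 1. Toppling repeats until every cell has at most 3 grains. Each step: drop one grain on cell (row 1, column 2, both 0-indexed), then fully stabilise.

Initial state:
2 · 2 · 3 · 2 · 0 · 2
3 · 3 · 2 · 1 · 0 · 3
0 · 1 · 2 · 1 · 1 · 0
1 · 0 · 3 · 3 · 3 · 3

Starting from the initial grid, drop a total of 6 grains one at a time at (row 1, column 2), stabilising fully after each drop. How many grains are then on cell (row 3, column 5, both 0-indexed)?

0

gen 0: 2 · 2 · 3 · 2 · 0 · 2
3 · 3 · 2 · 1 · 0 · 3
0 · 1 · 2 · 1 · 1 · 0
1 · 0 · 3 · 3 · 3 · 3
gen 1: 2 · 2 · 3 · 2 · 0 · 2
3 · 3 · 3 · 1 · 0 · 3
0 · 1 · 2 · 1 · 1 · 0
1 · 0 · 3 · 3 · 3 · 3
gen 2: 0 · 1 · 1 · 3 · 0 · 2
1 · 2 · 2 · 2 · 0 · 3
1 · 2 · 3 · 1 · 1 · 0
1 · 0 · 3 · 3 · 3 · 3
gen 3: 0 · 1 · 1 · 3 · 0 · 2
1 · 2 · 3 · 2 · 0 · 3
1 · 2 · 3 · 1 · 1 · 0
1 · 0 · 3 · 3 · 3 · 3
gen 4: 0 · 1 · 2 · 3 · 0 · 2
1 · 3 · 1 · 3 · 0 · 3
1 · 3 · 1 · 3 · 2 · 1
1 · 1 · 1 · 1 · 1 · 0
gen 5: 0 · 1 · 2 · 3 · 0 · 2
1 · 3 · 2 · 3 · 0 · 3
1 · 3 · 1 · 3 · 2 · 1
1 · 1 · 1 · 1 · 1 · 0
gen 6: 0 · 1 · 2 · 3 · 0 · 2
1 · 3 · 3 · 3 · 0 · 3
1 · 3 · 1 · 3 · 2 · 1
1 · 1 · 1 · 1 · 1 · 0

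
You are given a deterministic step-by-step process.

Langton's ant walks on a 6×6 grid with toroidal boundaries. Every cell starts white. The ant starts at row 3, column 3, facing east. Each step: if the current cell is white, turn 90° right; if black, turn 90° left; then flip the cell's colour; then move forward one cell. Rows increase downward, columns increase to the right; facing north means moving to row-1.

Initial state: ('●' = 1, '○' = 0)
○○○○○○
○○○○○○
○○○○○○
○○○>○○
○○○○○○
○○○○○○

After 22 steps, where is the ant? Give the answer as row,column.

0,2

gen 0: ○○○○○○
○○○○○○
○○○○○○
○○○>○○
○○○○○○
○○○○○○
gen 1: ○○○○○○
○○○○○○
○○○○○○
○○○●○○
○○○v○○
○○○○○○
gen 2: ○○○○○○
○○○○○○
○○○○○○
○○○●○○
○○<●○○
○○○○○○
gen 3: ○○○○○○
○○○○○○
○○○○○○
○○^●○○
○○●●○○
○○○○○○
gen 4: ○○○○○○
○○○○○○
○○○○○○
○○●>○○
○○●●○○
○○○○○○
gen 5: ○○○○○○
○○○○○○
○○○^○○
○○●○○○
○○●●○○
○○○○○○
gen 6: ○○○○○○
○○○○○○
○○○●>○
○○●○○○
○○●●○○
○○○○○○
gen 7: ○○○○○○
○○○○○○
○○○●●○
○○●○v○
○○●●○○
○○○○○○
gen 8: ○○○○○○
○○○○○○
○○○●●○
○○●<●○
○○●●○○
○○○○○○
gen 9: ○○○○○○
○○○○○○
○○○^●○
○○●●●○
○○●●○○
○○○○○○
gen 10: ○○○○○○
○○○○○○
○○<○●○
○○●●●○
○○●●○○
○○○○○○
gen 11: ○○○○○○
○○^○○○
○○●○●○
○○●●●○
○○●●○○
○○○○○○
gen 12: ○○○○○○
○○●>○○
○○●○●○
○○●●●○
○○●●○○
○○○○○○
gen 13: ○○○○○○
○○●●○○
○○●v●○
○○●●●○
○○●●○○
○○○○○○
gen 14: ○○○○○○
○○●●○○
○○<●●○
○○●●●○
○○●●○○
○○○○○○
gen 15: ○○○○○○
○○●●○○
○○○●●○
○○v●●○
○○●●○○
○○○○○○
gen 16: ○○○○○○
○○●●○○
○○○●●○
○○○>●○
○○●●○○
○○○○○○
gen 17: ○○○○○○
○○●●○○
○○○^●○
○○○○●○
○○●●○○
○○○○○○
gen 18: ○○○○○○
○○●●○○
○○<○●○
○○○○●○
○○●●○○
○○○○○○
gen 19: ○○○○○○
○○^●○○
○○●○●○
○○○○●○
○○●●○○
○○○○○○
gen 20: ○○○○○○
○<○●○○
○○●○●○
○○○○●○
○○●●○○
○○○○○○
gen 21: ○^○○○○
○●○●○○
○○●○●○
○○○○●○
○○●●○○
○○○○○○
gen 22: ○●>○○○
○●○●○○
○○●○●○
○○○○●○
○○●●○○
○○○○○○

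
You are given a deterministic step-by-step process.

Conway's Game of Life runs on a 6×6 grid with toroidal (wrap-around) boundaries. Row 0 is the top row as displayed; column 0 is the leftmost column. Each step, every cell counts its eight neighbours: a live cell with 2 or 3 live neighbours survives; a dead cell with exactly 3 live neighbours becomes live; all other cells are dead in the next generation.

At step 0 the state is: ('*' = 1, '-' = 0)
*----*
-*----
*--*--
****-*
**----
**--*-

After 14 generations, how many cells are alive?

t=0: *----*
-*----
*--*--
****-*
**----
**--*-
t=1: -----*
-*---*
---***
---***
---**-
------
t=2: *-----
-----*
--**--
--*---
---*-*
----*-
t=3: -----*
------
--**--
--*-*-
---**-
----**
t=4: ----**
------
--**--
--*-*-
------
---*-*
t=5: ----**
---**-
--**--
--*---
---**-
-----*
t=6: ---*-*
--*--*
--*-*-
--*-*-
---**-
---*-*
t=7: *-**-*
--*--*
-**-**
--*-**
--*--*
--**-*
t=8: *----*
------
-**---
--*---
***--*
-----*
t=9: *----*
**----
-**---
---*--
***--*
----*-
t=10: **---*
--*--*
***---
---*--
******
----*-
t=11: **--**
--*--*
****--
------
***--*
------
t=12: **--**
------
****--
---*-*
**----
--*-*-
t=13: **-***
---**-
*****-
---***
******
--***-
t=14: **----
------
**----
------
**----
------

6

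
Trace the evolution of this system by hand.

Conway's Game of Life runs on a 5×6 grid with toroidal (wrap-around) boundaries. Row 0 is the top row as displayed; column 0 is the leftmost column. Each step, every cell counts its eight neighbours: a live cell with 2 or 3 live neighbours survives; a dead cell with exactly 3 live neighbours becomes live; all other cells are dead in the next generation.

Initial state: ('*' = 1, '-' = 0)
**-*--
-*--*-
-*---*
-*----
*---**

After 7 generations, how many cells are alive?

12

step 0: **-*--
-*--*-
-*---*
-*----
*---**
step 1: -***--
-*--**
-**---
-*--*-
--*-**
step 2: -*----
----*-
-*****
**--**
*---**
step 3: *---*-
**--**
-**---
------
----*-
step 4: **-**-
--***-
-**--*
------
-----*
step 5: **----
------
-**-*-
*-----
*---**
step 6: **----
*-*---
-*----
*--**-
------
step 7: **----
*-*---
****-*
------
**---*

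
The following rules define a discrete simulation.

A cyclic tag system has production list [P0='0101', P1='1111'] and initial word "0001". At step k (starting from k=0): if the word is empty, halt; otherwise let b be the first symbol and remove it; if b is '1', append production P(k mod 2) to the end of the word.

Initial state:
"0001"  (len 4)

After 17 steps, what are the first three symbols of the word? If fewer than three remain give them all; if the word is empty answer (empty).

gen 0: "0001"  (len 4)
gen 1: "001"  (len 3)
gen 2: "01"  (len 2)
gen 3: "1"  (len 1)
gen 4: "1111"  (len 4)
gen 5: "1110101"  (len 7)
gen 6: "1101011111"  (len 10)
gen 7: "1010111110101"  (len 13)
gen 8: "0101111101011111"  (len 16)
gen 9: "101111101011111"  (len 15)
gen 10: "011111010111111111"  (len 18)
gen 11: "11111010111111111"  (len 17)
gen 12: "11110101111111111111"  (len 20)
gen 13: "11101011111111111110101"  (len 23)
gen 14: "11010111111111111101011111"  (len 26)
gen 15: "10101111111111111010111110101"  (len 29)
gen 16: "01011111111111110101111101011111"  (len 32)
gen 17: "1011111111111110101111101011111"  (len 31)

101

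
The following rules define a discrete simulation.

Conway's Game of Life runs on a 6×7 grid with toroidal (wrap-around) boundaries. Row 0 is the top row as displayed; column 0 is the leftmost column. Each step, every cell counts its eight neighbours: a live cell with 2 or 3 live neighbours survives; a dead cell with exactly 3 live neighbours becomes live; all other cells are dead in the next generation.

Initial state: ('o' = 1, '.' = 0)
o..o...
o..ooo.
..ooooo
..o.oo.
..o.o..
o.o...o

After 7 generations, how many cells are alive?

k=0  o..o...
o..ooo.
..ooooo
..o.oo.
..o.o..
o.o...o
k=1  o.oo.o.
oo.....
.oo....
.oo...o
..o.o.o
o.o...o
k=2  ..oo...
o..o..o
.......
.....o.
..o...o
o.o.o..
k=3  o.o.o.o
..oo...
......o
.......
.o.o.oo
..o....
k=4  ..o....
oooo.oo
.......
o....oo
..o....
..o.o..
k=5  o...ooo
oooo..o
..o.o..
......o
.o.o.oo
.oo....
k=6  ....oo.
..o....
..o..oo
o.ooo.o
.o...oo
.ooo...
k=7  .o..o..
...oo.o
o.o.ooo
..ooo..
.....oo
oooo..o

20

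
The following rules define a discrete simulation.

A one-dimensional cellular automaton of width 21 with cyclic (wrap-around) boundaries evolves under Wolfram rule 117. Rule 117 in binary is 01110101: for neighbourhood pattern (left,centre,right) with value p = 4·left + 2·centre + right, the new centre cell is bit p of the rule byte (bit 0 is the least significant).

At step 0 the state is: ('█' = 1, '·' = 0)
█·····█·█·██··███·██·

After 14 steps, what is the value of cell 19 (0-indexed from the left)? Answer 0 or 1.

step 0: █·····█·█·██··███·██·
step 1: █████·████·██···██·██
step 2: ····██···██·███··██··
step 3: ███··███··██··██··███
step 4: ··██···██··██··██····
step 5: █··███··██··██··█████
step 6: ██···██··██··██······
step 7: ·███··██··██··██████·
step 8: ···██··██··██······██
step 9: ██··██··██··██████··█
step 10: ·██··██··██······██··
step 11: ··██··██··██████··███
step 12: █··██··██······██···█
step 13: ██··██··██████··███··
step 14: ·██··██······██···██·

1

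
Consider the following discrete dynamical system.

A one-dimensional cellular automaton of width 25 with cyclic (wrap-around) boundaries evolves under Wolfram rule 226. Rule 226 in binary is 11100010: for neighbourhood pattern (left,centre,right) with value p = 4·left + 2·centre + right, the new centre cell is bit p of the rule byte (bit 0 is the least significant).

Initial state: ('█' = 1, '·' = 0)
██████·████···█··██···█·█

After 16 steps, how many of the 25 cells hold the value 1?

[0] ██████·████···█··██···█·█
[1] ███████·███··█··█·█··█·█·
[2] ·███████·██·█··█·█··█·█·█
[3] █·███████·██··█·█··█·█·█·
[4] ·█·███████·█·█·█··█·█·█·█
[5] █·█·███████·█·█··█·█·█·█·
[6] ·█·█·███████·█··█·█·█·█·█
[7] █·█·█·███████··█·█·█·█·█·
[8] ·█·█·█·██████·█·█·█·█·█·█
[9] █·█·█·█·██████·█·█·█·█·█·
[10] ·█·█·█·█·██████·█·█·█·█·█
[11] █·█·█·█·█·██████·█·█·█·█·
[12] ·█·█·█·█·█·██████·█·█·█·█
[13] █·█·█·█·█·█·██████·█·█·█·
[14] ·█·█·█·█·█·█·██████·█·█·█
[15] █·█·█·█·█·█·█·██████·█·█·
[16] ·█·█·█·█·█·█·█·██████·█·█

15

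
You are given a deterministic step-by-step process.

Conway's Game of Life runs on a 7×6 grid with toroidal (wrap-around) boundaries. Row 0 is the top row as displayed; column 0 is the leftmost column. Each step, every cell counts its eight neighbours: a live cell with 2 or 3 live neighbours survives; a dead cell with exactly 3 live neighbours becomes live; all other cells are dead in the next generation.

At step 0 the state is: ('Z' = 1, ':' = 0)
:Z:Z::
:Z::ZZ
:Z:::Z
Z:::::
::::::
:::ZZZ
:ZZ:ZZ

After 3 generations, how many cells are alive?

t=0: :Z:Z::
:Z::ZZ
:Z:::Z
Z:::::
::::::
:::ZZZ
:ZZ:ZZ
t=1: :Z:Z::
:Z::ZZ
:Z::ZZ
Z:::::
::::ZZ
Z:ZZ:Z
:Z:::Z
t=2: :Z:::Z
:Z:Z:Z
:Z::Z:
Z:::::
:Z:ZZ:
:ZZZ::
:Z:Z:Z
t=3: :Z:::Z
:Z:::Z
:ZZ:ZZ
ZZZZZZ
ZZ:ZZ:
:Z::::
:Z:Z::

21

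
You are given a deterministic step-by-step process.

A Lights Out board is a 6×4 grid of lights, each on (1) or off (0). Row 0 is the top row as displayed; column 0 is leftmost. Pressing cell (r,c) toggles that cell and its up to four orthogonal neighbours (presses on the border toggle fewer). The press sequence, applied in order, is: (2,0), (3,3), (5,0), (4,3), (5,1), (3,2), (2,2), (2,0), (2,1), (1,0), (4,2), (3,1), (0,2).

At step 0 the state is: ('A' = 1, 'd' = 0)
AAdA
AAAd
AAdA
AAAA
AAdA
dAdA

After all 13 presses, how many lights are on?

0) AAdA
AAAd
AAdA
AAAA
AAdA
dAdA
1) AAdA
dAAd
dddA
dAAA
AAdA
dAdA
2) AAdA
dAAd
dddd
dAdd
AAdd
dAdA
3) AAdA
dAAd
dddd
dAdd
dAdd
AddA
4) AAdA
dAAd
dddd
dAdA
dAAA
Addd
5) AAdA
dAAd
dddd
dAdA
ddAA
dAAd
6) AAdA
dAAd
ddAd
ddAd
dddA
dAAd
7) AAdA
dAdd
dAdA
dddd
dddA
dAAd
8) AAdA
AAdd
AddA
Addd
dddA
dAAd
9) AAdA
Addd
dAAA
AAdd
dddA
dAAd
10) dAdA
dAdd
AAAA
AAdd
dddA
dAAd
11) dAdA
dAdd
AAAA
AAAd
dAAd
dAdd
12) dAdA
dAdd
AdAA
dddd
ddAd
dAdd
13) ddAd
dAAd
AdAA
dddd
ddAd
dAdd

8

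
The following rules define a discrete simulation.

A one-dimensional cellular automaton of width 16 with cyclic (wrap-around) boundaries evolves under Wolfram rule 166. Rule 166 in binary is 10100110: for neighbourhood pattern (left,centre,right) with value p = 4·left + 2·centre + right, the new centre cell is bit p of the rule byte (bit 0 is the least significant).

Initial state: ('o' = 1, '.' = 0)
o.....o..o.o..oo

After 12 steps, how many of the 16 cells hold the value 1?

6

k=0  o.....o..o.o..oo
k=1  .....oo.oooo.o.o
k=2  ....o..o.oo.oooo
k=3  ...oo.ooo..o.oo.
k=4  ..o..o.o..ooo...
k=5  .oo.oooo.o.o....
k=6  o..o.oo.oooo....
k=7  o.ooo..o.oo....o
k=8  .o.o..ooo.....o.
k=9  oooo.o.o.....oo.
k=10  .oo.oooo....o..o
k=11  o..o.oo....oo.oo
k=12  ..ooo.....o..o.o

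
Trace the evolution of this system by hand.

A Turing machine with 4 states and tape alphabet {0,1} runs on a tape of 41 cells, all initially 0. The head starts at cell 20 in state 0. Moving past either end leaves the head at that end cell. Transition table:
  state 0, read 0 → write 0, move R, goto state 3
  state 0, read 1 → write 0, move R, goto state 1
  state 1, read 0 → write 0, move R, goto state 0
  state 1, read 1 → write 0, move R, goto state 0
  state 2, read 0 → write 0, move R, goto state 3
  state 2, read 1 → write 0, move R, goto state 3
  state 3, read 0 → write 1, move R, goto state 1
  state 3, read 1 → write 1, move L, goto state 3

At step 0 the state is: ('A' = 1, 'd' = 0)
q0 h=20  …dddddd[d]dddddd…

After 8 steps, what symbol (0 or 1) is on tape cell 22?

0

t=0: q0 h=20  …dddddd[d]dddddd…
t=1: q3 h=21  …dddddd[d]dddddd…
t=2: q1 h=22  …dddddA[d]dddddd…
t=3: q0 h=23  …ddddAd[d]dddddd…
t=4: q3 h=24  …dddAdd[d]dddddd…
t=5: q1 h=25  …ddAddA[d]dddddd…
t=6: q0 h=26  …dAddAd[d]dddddd…
t=7: q3 h=27  …AddAdd[d]dddddd…
t=8: q1 h=28  …ddAddA[d]dddddd…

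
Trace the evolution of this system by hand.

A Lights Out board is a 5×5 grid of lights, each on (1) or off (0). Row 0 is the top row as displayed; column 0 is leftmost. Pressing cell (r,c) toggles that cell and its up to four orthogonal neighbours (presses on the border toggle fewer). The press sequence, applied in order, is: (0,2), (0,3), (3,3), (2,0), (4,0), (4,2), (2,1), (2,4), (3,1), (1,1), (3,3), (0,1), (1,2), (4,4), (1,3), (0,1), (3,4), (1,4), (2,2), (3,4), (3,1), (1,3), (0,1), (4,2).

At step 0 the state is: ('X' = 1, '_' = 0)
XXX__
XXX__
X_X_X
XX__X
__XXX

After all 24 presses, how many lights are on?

gen 0: XXX__
XXX__
X_X_X
XX__X
__XXX
gen 1: X__X_
XX___
X_X_X
XX__X
__XXX
gen 2: X_X_X
XX_X_
X_X_X
XX__X
__XXX
gen 3: X_X_X
XX_X_
X_XXX
XXXX_
__X_X
gen 4: X_X_X
_X_X_
_XXXX
_XXX_
__X_X
gen 5: X_X_X
_X_X_
_XXXX
XXXX_
XXX_X
gen 6: X_X_X
_X_X_
_XXXX
XX_X_
X__XX
gen 7: X_X_X
___X_
X__XX
X__X_
X__XX
gen 8: X_X_X
___XX
X____
X__XX
X__XX
gen 9: X_X_X
___XX
XX___
_XXXX
XX_XX
gen 10: XXX_X
XXXXX
X____
_XXXX
XX_XX
gen 11: XXX_X
XXXXX
X__X_
_X___
XX__X
gen 12: ____X
X_XXX
X__X_
_X___
XX__X
gen 13: __X_X
XX__X
X_XX_
_X___
XX__X
gen 14: __X_X
XX__X
X_XX_
_X__X
XX_X_
gen 15: __XXX
XXXX_
X_X__
_X__X
XX_X_
gen 16: XX_XX
X_XX_
X_X__
_X__X
XX_X_
gen 17: XX_XX
X_XX_
X_X_X
_X_X_
XX_XX
gen 18: XX_X_
X_X_X
X_X__
_X_X_
XX_XX
gen 19: XX_X_
X___X
XX_X_
_XXX_
XX_XX
gen 20: XX_X_
X___X
XX_XX
_XX_X
XX_X_
gen 21: XX_X_
X___X
X__XX
X___X
X__X_
gen 22: XX___
X_XX_
X___X
X___X
X__X_
gen 23: __X__
XXXX_
X___X
X___X
X__X_
gen 24: __X__
XXXX_
X___X
X_X_X
XXX__

13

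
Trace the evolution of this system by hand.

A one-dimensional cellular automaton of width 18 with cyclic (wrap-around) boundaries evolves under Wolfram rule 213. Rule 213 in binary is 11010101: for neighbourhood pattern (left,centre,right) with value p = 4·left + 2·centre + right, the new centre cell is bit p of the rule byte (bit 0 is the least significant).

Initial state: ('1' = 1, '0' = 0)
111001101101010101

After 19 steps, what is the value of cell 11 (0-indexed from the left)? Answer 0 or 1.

1

k=0  111001101101010101
k=1  111100100101010100
k=2  011110110101010110
k=3  001110010101010011
k=4  100111010101011001
k=5  110011010101001100
k=6  011001010101100110
k=7  001101010100110011
k=8  100101010110011001
k=9  110101010011001100
k=10  010101011001100110
k=11  010101001100110011
k=12  010101100110011001
k=13  010100110011001101
k=14  010110011001100101
k=15  010011001100110101
k=16  011001100110010101
k=17  001100110011010101
k=18  100110011001010101
k=19  110011001101010100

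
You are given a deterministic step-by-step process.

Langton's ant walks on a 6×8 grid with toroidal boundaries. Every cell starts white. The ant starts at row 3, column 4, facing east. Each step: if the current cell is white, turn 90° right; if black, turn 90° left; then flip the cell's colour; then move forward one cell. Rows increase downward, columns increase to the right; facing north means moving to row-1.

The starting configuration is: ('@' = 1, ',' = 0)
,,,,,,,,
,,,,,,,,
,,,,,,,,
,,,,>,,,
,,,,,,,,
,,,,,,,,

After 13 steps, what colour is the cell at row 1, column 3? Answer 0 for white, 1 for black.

t=0: ,,,,,,,,
,,,,,,,,
,,,,,,,,
,,,,>,,,
,,,,,,,,
,,,,,,,,
t=1: ,,,,,,,,
,,,,,,,,
,,,,,,,,
,,,,@,,,
,,,,v,,,
,,,,,,,,
t=2: ,,,,,,,,
,,,,,,,,
,,,,,,,,
,,,,@,,,
,,,<@,,,
,,,,,,,,
t=3: ,,,,,,,,
,,,,,,,,
,,,,,,,,
,,,^@,,,
,,,@@,,,
,,,,,,,,
t=4: ,,,,,,,,
,,,,,,,,
,,,,,,,,
,,,@>,,,
,,,@@,,,
,,,,,,,,
t=5: ,,,,,,,,
,,,,,,,,
,,,,^,,,
,,,@,,,,
,,,@@,,,
,,,,,,,,
t=6: ,,,,,,,,
,,,,,,,,
,,,,@>,,
,,,@,,,,
,,,@@,,,
,,,,,,,,
t=7: ,,,,,,,,
,,,,,,,,
,,,,@@,,
,,,@,v,,
,,,@@,,,
,,,,,,,,
t=8: ,,,,,,,,
,,,,,,,,
,,,,@@,,
,,,@<@,,
,,,@@,,,
,,,,,,,,
t=9: ,,,,,,,,
,,,,,,,,
,,,,^@,,
,,,@@@,,
,,,@@,,,
,,,,,,,,
t=10: ,,,,,,,,
,,,,,,,,
,,,<,@,,
,,,@@@,,
,,,@@,,,
,,,,,,,,
t=11: ,,,,,,,,
,,,^,,,,
,,,@,@,,
,,,@@@,,
,,,@@,,,
,,,,,,,,
t=12: ,,,,,,,,
,,,@>,,,
,,,@,@,,
,,,@@@,,
,,,@@,,,
,,,,,,,,
t=13: ,,,,,,,,
,,,@@,,,
,,,@v@,,
,,,@@@,,
,,,@@,,,
,,,,,,,,

1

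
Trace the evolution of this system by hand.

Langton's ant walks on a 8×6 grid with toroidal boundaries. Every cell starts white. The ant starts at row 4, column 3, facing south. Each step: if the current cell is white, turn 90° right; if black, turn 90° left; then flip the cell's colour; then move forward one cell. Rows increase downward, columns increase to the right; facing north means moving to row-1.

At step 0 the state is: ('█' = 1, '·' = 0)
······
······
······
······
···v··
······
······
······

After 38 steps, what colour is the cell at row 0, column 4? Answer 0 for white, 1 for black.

[0] ······
······
······
······
···v··
······
······
······
[1] ······
······
······
······
··<█··
······
······
······
[2] ······
······
······
··^···
··██··
······
······
······
[3] ······
······
······
··█>··
··██··
······
······
······
[4] ······
······
······
··██··
··█v··
······
······
······
[5] ······
······
······
··██··
··█·>·
······
······
······
[6] ······
······
······
··██··
··█·█·
····v·
······
······
[7] ······
······
······
··██··
··█·█·
···<█·
······
······
[8] ······
······
······
··██··
··█^█·
···██·
······
······
[9] ······
······
······
··██··
··██>·
···██·
······
······
[10] ······
······
······
··██^·
··██··
···██·
······
······
[11] ······
······
······
··███>
··██··
···██·
······
······
[12] ······
······
······
··████
··██·v
···██·
······
······
[13] ······
······
······
··████
··██<█
···██·
······
······
[14] ······
······
······
··██^█
··████
···██·
······
······
[15] ······
······
······
··█<·█
··████
···██·
······
······
[16] ······
······
······
··█··█
··█v██
···██·
······
······
[17] ······
······
······
··█··█
··█·>█
···██·
······
······
[18] ······
······
······
··█·^█
··█··█
···██·
······
······
[19] ······
······
······
··█·█>
··█··█
···██·
······
······
[20] ······
······
·····^
··█·█·
··█··█
···██·
······
······
[21] ······
······
>····█
··█·█·
··█··█
···██·
······
······
[22] ······
······
█····█
v·█·█·
··█··█
···██·
······
······
[23] ······
······
█····█
█·█·█<
··█··█
···██·
······
······
[24] ······
······
█····^
█·█·██
··█··█
···██·
······
······
[25] ······
······
█···<·
█·█·██
··█··█
···██·
······
······
[26] ······
····^·
█···█·
█·█·██
··█··█
···██·
······
······
[27] ······
····█>
█···█·
█·█·██
··█··█
···██·
······
······
[28] ······
····██
█···█v
█·█·██
··█··█
···██·
······
······
[29] ······
····██
█···<█
█·█·██
··█··█
···██·
······
······
[30] ······
····██
█····█
█·█·v█
··█··█
···██·
······
······
[31] ······
····██
█····█
█·█··>
··█··█
···██·
······
······
[32] ······
····██
█····^
█·█···
··█··█
···██·
······
······
[33] ······
····██
█···<·
█·█···
··█··█
···██·
······
······
[34] ······
····^█
█···█·
█·█···
··█··█
···██·
······
······
[35] ······
···<·█
█···█·
█·█···
··█··█
···██·
······
······
[36] ···^··
···█·█
█···█·
█·█···
··█··█
···██·
······
······
[37] ···█>·
···█·█
█···█·
█·█···
··█··█
···██·
······
······
[38] ···██·
···█v█
█···█·
█·█···
··█··█
···██·
······
······

1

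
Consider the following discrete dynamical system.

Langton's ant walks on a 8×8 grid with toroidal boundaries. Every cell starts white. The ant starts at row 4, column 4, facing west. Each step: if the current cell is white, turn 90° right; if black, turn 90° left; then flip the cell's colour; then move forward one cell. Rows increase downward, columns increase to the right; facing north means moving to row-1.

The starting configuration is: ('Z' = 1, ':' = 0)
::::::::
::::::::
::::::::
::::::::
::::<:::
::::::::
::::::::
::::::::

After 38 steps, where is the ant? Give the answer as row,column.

gen 0: ::::::::
::::::::
::::::::
::::::::
::::<:::
::::::::
::::::::
::::::::
gen 1: ::::::::
::::::::
::::::::
::::^:::
::::Z:::
::::::::
::::::::
::::::::
gen 2: ::::::::
::::::::
::::::::
::::Z>::
::::Z:::
::::::::
::::::::
::::::::
gen 3: ::::::::
::::::::
::::::::
::::ZZ::
::::Zv::
::::::::
::::::::
::::::::
gen 4: ::::::::
::::::::
::::::::
::::ZZ::
::::<Z::
::::::::
::::::::
::::::::
gen 5: ::::::::
::::::::
::::::::
::::ZZ::
:::::Z::
::::v:::
::::::::
::::::::
gen 6: ::::::::
::::::::
::::::::
::::ZZ::
:::::Z::
:::<Z:::
::::::::
::::::::
gen 7: ::::::::
::::::::
::::::::
::::ZZ::
:::^:Z::
:::ZZ:::
::::::::
::::::::
gen 8: ::::::::
::::::::
::::::::
::::ZZ::
:::Z>Z::
:::ZZ:::
::::::::
::::::::
gen 9: ::::::::
::::::::
::::::::
::::ZZ::
:::ZZZ::
:::Zv:::
::::::::
::::::::
gen 10: ::::::::
::::::::
::::::::
::::ZZ::
:::ZZZ::
:::Z:>::
::::::::
::::::::
gen 11: ::::::::
::::::::
::::::::
::::ZZ::
:::ZZZ::
:::Z:Z::
:::::v::
::::::::
gen 12: ::::::::
::::::::
::::::::
::::ZZ::
:::ZZZ::
:::Z:Z::
::::<Z::
::::::::
gen 13: ::::::::
::::::::
::::::::
::::ZZ::
:::ZZZ::
:::Z^Z::
::::ZZ::
::::::::
gen 14: ::::::::
::::::::
::::::::
::::ZZ::
:::ZZZ::
:::ZZ>::
::::ZZ::
::::::::
gen 15: ::::::::
::::::::
::::::::
::::ZZ::
:::ZZ^::
:::ZZ:::
::::ZZ::
::::::::
gen 16: ::::::::
::::::::
::::::::
::::ZZ::
:::Z<:::
:::ZZ:::
::::ZZ::
::::::::
gen 17: ::::::::
::::::::
::::::::
::::ZZ::
:::Z::::
:::Zv:::
::::ZZ::
::::::::
gen 18: ::::::::
::::::::
::::::::
::::ZZ::
:::Z::::
:::Z:>::
::::ZZ::
::::::::
gen 19: ::::::::
::::::::
::::::::
::::ZZ::
:::Z::::
:::Z:Z::
::::Zv::
::::::::
gen 20: ::::::::
::::::::
::::::::
::::ZZ::
:::Z::::
:::Z:Z::
::::Z:>:
::::::::
gen 21: ::::::::
::::::::
::::::::
::::ZZ::
:::Z::::
:::Z:Z::
::::Z:Z:
::::::v:
gen 22: ::::::::
::::::::
::::::::
::::ZZ::
:::Z::::
:::Z:Z::
::::Z:Z:
:::::<Z:
gen 23: ::::::::
::::::::
::::::::
::::ZZ::
:::Z::::
:::Z:Z::
::::Z^Z:
:::::ZZ:
gen 24: ::::::::
::::::::
::::::::
::::ZZ::
:::Z::::
:::Z:Z::
::::ZZ>:
:::::ZZ:
gen 25: ::::::::
::::::::
::::::::
::::ZZ::
:::Z::::
:::Z:Z^:
::::ZZ::
:::::ZZ:
gen 26: ::::::::
::::::::
::::::::
::::ZZ::
:::Z::::
:::Z:ZZ>
::::ZZ::
:::::ZZ:
gen 27: ::::::::
::::::::
::::::::
::::ZZ::
:::Z::::
:::Z:ZZZ
::::ZZ:v
:::::ZZ:
gen 28: ::::::::
::::::::
::::::::
::::ZZ::
:::Z::::
:::Z:ZZZ
::::ZZ<Z
:::::ZZ:
gen 29: ::::::::
::::::::
::::::::
::::ZZ::
:::Z::::
:::Z:Z^Z
::::ZZZZ
:::::ZZ:
gen 30: ::::::::
::::::::
::::::::
::::ZZ::
:::Z::::
:::Z:<:Z
::::ZZZZ
:::::ZZ:
gen 31: ::::::::
::::::::
::::::::
::::ZZ::
:::Z::::
:::Z:::Z
::::ZvZZ
:::::ZZ:
gen 32: ::::::::
::::::::
::::::::
::::ZZ::
:::Z::::
:::Z:::Z
::::Z:>Z
:::::ZZ:
gen 33: ::::::::
::::::::
::::::::
::::ZZ::
:::Z::::
:::Z::^Z
::::Z::Z
:::::ZZ:
gen 34: ::::::::
::::::::
::::::::
::::ZZ::
:::Z::::
:::Z::Z>
::::Z::Z
:::::ZZ:
gen 35: ::::::::
::::::::
::::::::
::::ZZ::
:::Z:::^
:::Z::Z:
::::Z::Z
:::::ZZ:
gen 36: ::::::::
::::::::
::::::::
::::ZZ::
>::Z:::Z
:::Z::Z:
::::Z::Z
:::::ZZ:
gen 37: ::::::::
::::::::
::::::::
::::ZZ::
Z::Z:::Z
v::Z::Z:
::::Z::Z
:::::ZZ:
gen 38: ::::::::
::::::::
::::::::
::::ZZ::
Z::Z:::Z
Z::Z::Z<
::::Z::Z
:::::ZZ:

5,7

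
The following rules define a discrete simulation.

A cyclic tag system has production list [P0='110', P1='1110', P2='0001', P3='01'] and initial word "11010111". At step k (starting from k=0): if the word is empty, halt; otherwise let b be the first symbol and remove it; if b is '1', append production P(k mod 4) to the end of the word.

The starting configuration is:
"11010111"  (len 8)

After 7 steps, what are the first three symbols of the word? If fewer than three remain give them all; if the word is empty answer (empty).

t=0: "11010111"  (len 8)
t=1: "1010111110"  (len 10)
t=2: "0101111101110"  (len 13)
t=3: "101111101110"  (len 12)
t=4: "0111110111001"  (len 13)
t=5: "111110111001"  (len 12)
t=6: "111101110011110"  (len 15)
t=7: "111011100111100001"  (len 18)

111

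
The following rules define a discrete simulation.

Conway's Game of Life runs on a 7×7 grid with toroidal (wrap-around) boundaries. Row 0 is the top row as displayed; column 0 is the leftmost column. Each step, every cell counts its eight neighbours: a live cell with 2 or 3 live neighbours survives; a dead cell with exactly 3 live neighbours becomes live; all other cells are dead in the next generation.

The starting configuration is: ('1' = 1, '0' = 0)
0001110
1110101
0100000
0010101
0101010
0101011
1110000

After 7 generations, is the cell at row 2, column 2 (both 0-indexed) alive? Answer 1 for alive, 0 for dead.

step 0: 0001110
1110101
0100000
0010101
0101010
0101011
1110000
step 1: 0000110
1110101
0000001
1111110
0101000
0001011
1100000
step 2: 0011110
1101101
0000000
1101111
0100000
0100101
1000000
step 3: 0010010
1100001
0000000
1110111
0101000
0100000
1110001
step 4: 0010010
1100001
0010000
1111111
0001111
0000000
1010001
step 5: 0010010
1110001
0000100
1100000
0100000
1001100
0100001
step 6: 0010010
1111011
0010001
1100000
0110000
1110000
1111111
step 7: 0000000
1001110
0001010
1000000
0000000
0000110
0000110

0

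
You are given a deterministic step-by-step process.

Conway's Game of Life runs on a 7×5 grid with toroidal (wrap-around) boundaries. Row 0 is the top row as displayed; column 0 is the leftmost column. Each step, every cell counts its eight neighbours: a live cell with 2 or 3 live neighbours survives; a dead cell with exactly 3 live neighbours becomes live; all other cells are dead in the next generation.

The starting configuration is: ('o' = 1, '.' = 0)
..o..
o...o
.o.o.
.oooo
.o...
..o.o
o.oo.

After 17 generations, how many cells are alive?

0) ..o..
o...o
.o.o.
.oooo
.o...
..o.o
o.oo.
1) o.o..
ooooo
.o...
.o.oo
.o..o
o.o.o
..o.o
2) .....
...oo
.....
.o.oo
.o...
..o.o
..o.o
3) ....o
.....
o.o..
o.o..
.o..o
ooo..
.....
4) .....
.....
.....
o.ooo
...oo
ooo..
oo...
5) .....
.....
...oo
o.o..
.....
..oo.
o.o..
6) .....
.....
...oo
...oo
.ooo.
.ooo.
.ooo.
7) ..o..
.....
...oo
o....
oo...
o...o
.o.o.
8) ..o..
...o.
....o
oo...
.o...
..o.o
ooooo
9) o....
...o.
o...o
oo...
.oo..
....o
o...o
10) o....
o....
oo..o
..o.o
.oo..
.o.oo
o...o
11) oo...
.....
.o.oo
..o.o
.o..o
.o.oo
.o.o.
12) ooo..
.oo.o
o.ooo
.oo.o
.o..o
.o.oo
.o.o.
13) ....o
.....
.....
.....
.o..o
.o.oo
...o.
14) .....
.....
.....
.....
..ooo
...oo
o.oo.
15) .....
.....
.....
...o.
..o.o
oo...
..oo.
16) .....
.....
.....
...o.
ooooo
oo..o
.oo..
17) .....
.....
.....
oo.o.
.....
.....
.oo..

5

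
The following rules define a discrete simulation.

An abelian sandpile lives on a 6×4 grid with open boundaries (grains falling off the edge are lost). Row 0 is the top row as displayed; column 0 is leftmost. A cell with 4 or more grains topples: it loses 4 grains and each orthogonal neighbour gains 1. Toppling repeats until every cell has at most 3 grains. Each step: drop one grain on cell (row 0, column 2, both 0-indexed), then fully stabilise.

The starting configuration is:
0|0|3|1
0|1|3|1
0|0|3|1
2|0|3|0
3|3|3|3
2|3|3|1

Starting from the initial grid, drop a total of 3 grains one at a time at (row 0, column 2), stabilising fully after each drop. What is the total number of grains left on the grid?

gen 0: 0|0|3|1
0|1|3|1
0|0|3|1
2|0|3|0
3|3|3|3
2|3|3|1
gen 1: 0|1|1|2
0|2|1|2
0|1|1|2
3|2|1|2
1|2|3|0
0|2|1|3
gen 2: 0|1|2|2
0|2|1|2
0|1|1|2
3|2|1|2
1|2|3|0
0|2|1|3
gen 3: 0|1|3|2
0|2|1|2
0|1|1|2
3|2|1|2
1|2|3|0
0|2|1|3

35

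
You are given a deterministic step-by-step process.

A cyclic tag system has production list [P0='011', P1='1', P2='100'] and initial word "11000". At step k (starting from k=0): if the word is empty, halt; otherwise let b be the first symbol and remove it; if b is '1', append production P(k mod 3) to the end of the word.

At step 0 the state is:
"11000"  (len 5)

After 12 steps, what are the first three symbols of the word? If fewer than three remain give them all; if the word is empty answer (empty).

k=0  "11000"  (len 5)
k=1  "1000011"  (len 7)
k=2  "0000111"  (len 7)
k=3  "000111"  (len 6)
k=4  "00111"  (len 5)
k=5  "0111"  (len 4)
k=6  "111"  (len 3)
k=7  "11011"  (len 5)
k=8  "10111"  (len 5)
k=9  "0111100"  (len 7)
k=10  "111100"  (len 6)
k=11  "111001"  (len 6)
k=12  "11001100"  (len 8)

110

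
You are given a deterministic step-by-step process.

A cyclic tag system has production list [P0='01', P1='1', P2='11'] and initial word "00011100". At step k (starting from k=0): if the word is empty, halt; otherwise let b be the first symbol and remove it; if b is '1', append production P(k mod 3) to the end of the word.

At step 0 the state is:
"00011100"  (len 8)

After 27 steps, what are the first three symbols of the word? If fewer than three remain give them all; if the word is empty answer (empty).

111

step 0: "00011100"  (len 8)
step 1: "0011100"  (len 7)
step 2: "011100"  (len 6)
step 3: "11100"  (len 5)
step 4: "110001"  (len 6)
step 5: "100011"  (len 6)
step 6: "0001111"  (len 7)
step 7: "001111"  (len 6)
step 8: "01111"  (len 5)
step 9: "1111"  (len 4)
step 10: "11101"  (len 5)
step 11: "11011"  (len 5)
step 12: "101111"  (len 6)
step 13: "0111101"  (len 7)
step 14: "111101"  (len 6)
step 15: "1110111"  (len 7)
step 16: "11011101"  (len 8)
step 17: "10111011"  (len 8)
step 18: "011101111"  (len 9)
step 19: "11101111"  (len 8)
step 20: "11011111"  (len 8)
step 21: "101111111"  (len 9)
step 22: "0111111101"  (len 10)
step 23: "111111101"  (len 9)
step 24: "1111110111"  (len 10)
step 25: "11111011101"  (len 11)
step 26: "11110111011"  (len 11)
step 27: "111011101111"  (len 12)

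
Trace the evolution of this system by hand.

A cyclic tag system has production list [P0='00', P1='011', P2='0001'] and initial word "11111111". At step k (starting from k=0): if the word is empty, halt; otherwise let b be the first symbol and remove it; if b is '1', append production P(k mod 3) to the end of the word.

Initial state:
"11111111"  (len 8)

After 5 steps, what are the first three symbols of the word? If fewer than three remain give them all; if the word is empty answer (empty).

k=0  "11111111"  (len 8)
k=1  "111111100"  (len 9)
k=2  "11111100011"  (len 11)
k=3  "11111000110001"  (len 14)
k=4  "111100011000100"  (len 15)
k=5  "11100011000100011"  (len 17)

111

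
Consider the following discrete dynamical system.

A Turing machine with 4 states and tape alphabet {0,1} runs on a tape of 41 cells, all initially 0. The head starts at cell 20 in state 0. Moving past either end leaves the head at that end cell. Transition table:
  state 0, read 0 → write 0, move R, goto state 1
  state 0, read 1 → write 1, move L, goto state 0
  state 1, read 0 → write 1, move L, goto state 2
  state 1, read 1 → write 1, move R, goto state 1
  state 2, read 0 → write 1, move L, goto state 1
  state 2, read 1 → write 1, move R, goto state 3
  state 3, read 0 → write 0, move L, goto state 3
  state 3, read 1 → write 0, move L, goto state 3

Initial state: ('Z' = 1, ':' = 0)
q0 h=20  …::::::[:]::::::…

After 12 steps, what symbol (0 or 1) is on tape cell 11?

1

t=0: q0 h=20  …::::::[:]::::::…
t=1: q1 h=21  …::::::[:]::::::…
t=2: q2 h=20  …::::::[:]Z:::::…
t=3: q1 h=19  …::::::[:]ZZ::::…
t=4: q2 h=18  …::::::[:]ZZZ:::…
t=5: q1 h=17  …::::::[:]ZZZZ::…
t=6: q2 h=16  …::::::[:]ZZZZZ:…
t=7: q1 h=15  …::::::[:]ZZZZZZ…
t=8: q2 h=14  …::::::[:]ZZZZZZ…
t=9: q1 h=13  …::::::[:]ZZZZZZ…
t=10: q2 h=12  …::::::[:]ZZZZZZ…
t=11: q1 h=11  …::::::[:]ZZZZZZ…
t=12: q2 h=10  …::::::[:]ZZZZZZ…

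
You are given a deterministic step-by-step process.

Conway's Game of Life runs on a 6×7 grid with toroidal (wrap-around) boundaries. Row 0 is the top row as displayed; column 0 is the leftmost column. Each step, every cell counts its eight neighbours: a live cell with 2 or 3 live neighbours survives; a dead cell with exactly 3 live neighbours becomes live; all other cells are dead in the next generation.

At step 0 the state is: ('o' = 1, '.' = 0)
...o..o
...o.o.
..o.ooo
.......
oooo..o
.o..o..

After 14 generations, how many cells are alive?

4

gen 0: ...o..o
...o.o.
..o.ooo
.......
oooo..o
.o..o..
gen 1: ..oo.o.
..oo...
...oooo
....o..
oooo...
.o..ooo
gen 2: .o...oo
......o
..o..o.
oo....o
oooo..o
.....oo
gen 3: .......
o.....o
.o...o.
...o.o.
..o....
....o..
gen 4: .......
o.....o
o...oo.
..o.o..
...oo..
.......
gen 5: .......
o....oo
oo.ooo.
.......
...oo..
.......
gen 6: ......o
oo...o.
oo..oo.
..o..o.
.......
.......
gen 7: o.....o
.o..oo.
o.o.oo.
.o..ooo
.......
.......
gen 8: o....oo
.o.oo..
o.o....
oo.oo.o
.....o.
.......
gen 9: o...ooo
.ooooo.
.....oo
ooooooo
o...ooo
.....o.
gen 10: ooo....
.ooo...
.......
.ooo...
..o....
.......
gen 11: o..o...
o..o...
.......
.ooo...
.ooo...
..o....
gen 12: .ooo...
.......
.o.o...
.o.o...
.......
.......
gen 13: ..o....
.o.o...
.......
.......
.......
..o....
gen 14: .ooo...
..o....
.......
.......
.......
.......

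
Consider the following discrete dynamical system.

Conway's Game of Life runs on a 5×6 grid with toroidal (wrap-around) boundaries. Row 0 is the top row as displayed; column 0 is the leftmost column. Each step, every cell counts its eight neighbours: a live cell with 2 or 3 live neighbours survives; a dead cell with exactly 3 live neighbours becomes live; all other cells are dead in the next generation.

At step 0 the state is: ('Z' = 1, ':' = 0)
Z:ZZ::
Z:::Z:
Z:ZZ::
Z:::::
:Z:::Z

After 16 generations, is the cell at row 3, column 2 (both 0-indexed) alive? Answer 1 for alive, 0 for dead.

1

gen 0: Z:ZZ::
Z:::Z:
Z:ZZ::
Z:::::
:Z:::Z
gen 1: Z:ZZZ:
Z:::Z:
Z::Z::
Z:Z::Z
:ZZ::Z
gen 2: Z:Z:Z:
Z:Z:Z:
Z::ZZ:
::ZZZZ
::::::
gen 3: ::::::
Z:Z:Z:
Z:::::
::Z::Z
:ZZ:::
gen 4: ::ZZ::
:Z:::Z
Z::Z::
Z:Z:::
:ZZ:::
gen 5: Z::Z::
ZZ:ZZ:
Z:Z::Z
Z:ZZ::
::::::
gen 6: ZZZZZZ
:::ZZ:
::::::
Z:ZZ:Z
:ZZZ::
gen 7: Z::::Z
ZZ::::
::Z::Z
Z::ZZ:
::::::
gen 8: ZZ:::Z
:Z::::
::ZZZZ
:::ZZZ
Z:::Z:
gen 9: :Z:::Z
:Z:Z::
Z:Z::Z
Z:Z:::
:Z:Z::
gen 10: :Z::Z:
:Z::ZZ
Z:ZZ:Z
Z:ZZ:Z
:Z::::
gen 11: :ZZ:ZZ
:Z::::
::::::
:::Z:Z
:Z:ZZZ
gen 12: :Z:::Z
ZZZ:::
::::::
Z:ZZ:Z
:Z::::
gen 13: ::::::
ZZZ:::
:::Z:Z
ZZZ:::
:Z::ZZ
gen 14: ::Z::Z
ZZZ:::
:::Z:Z
:ZZZ::
:ZZ::Z
gen 15: :::Z:Z
ZZZZZZ
:::ZZ:
:Z:Z::
::::Z:
gen 16: :Z::::
ZZ::::
::::::
::ZZ::
::ZZZ: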